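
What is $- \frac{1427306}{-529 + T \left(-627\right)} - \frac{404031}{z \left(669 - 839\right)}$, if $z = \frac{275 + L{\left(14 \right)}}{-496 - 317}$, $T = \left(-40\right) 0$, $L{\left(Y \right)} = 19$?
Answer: $- \frac{34142562169}{8813140} \approx -3874.1$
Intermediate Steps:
$T = 0$
$z = - \frac{98}{271}$ ($z = \frac{275 + 19}{-496 - 317} = \frac{294}{-813} = 294 \left(- \frac{1}{813}\right) = - \frac{98}{271} \approx -0.36162$)
$- \frac{1427306}{-529 + T \left(-627\right)} - \frac{404031}{z \left(669 - 839\right)} = - \frac{1427306}{-529 + 0 \left(-627\right)} - \frac{404031}{\left(- \frac{98}{271}\right) \left(669 - 839\right)} = - \frac{1427306}{-529 + 0} - \frac{404031}{\left(- \frac{98}{271}\right) \left(-170\right)} = - \frac{1427306}{-529} - \frac{404031}{\frac{16660}{271}} = \left(-1427306\right) \left(- \frac{1}{529}\right) - \frac{109492401}{16660} = \frac{1427306}{529} - \frac{109492401}{16660} = - \frac{34142562169}{8813140}$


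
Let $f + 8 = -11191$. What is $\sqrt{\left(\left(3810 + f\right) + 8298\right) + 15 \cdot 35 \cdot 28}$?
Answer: $11 \sqrt{129} \approx 124.94$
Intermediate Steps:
$f = -11199$ ($f = -8 - 11191 = -11199$)
$\sqrt{\left(\left(3810 + f\right) + 8298\right) + 15 \cdot 35 \cdot 28} = \sqrt{\left(\left(3810 - 11199\right) + 8298\right) + 15 \cdot 35 \cdot 28} = \sqrt{\left(-7389 + 8298\right) + 525 \cdot 28} = \sqrt{909 + 14700} = \sqrt{15609} = 11 \sqrt{129}$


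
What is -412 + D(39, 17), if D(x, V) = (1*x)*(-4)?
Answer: -568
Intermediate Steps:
D(x, V) = -4*x (D(x, V) = x*(-4) = -4*x)
-412 + D(39, 17) = -412 - 4*39 = -412 - 156 = -568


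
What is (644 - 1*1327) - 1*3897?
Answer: -4580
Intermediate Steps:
(644 - 1*1327) - 1*3897 = (644 - 1327) - 3897 = -683 - 3897 = -4580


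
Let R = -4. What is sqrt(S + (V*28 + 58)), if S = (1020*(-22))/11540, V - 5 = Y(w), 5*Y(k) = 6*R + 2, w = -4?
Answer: 2*sqrt(151598095)/2885 ≈ 8.5355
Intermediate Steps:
Y(k) = -22/5 (Y(k) = (6*(-4) + 2)/5 = (-24 + 2)/5 = (1/5)*(-22) = -22/5)
V = 3/5 (V = 5 - 22/5 = 3/5 ≈ 0.60000)
S = -1122/577 (S = -22440*1/11540 = -1122/577 ≈ -1.9445)
sqrt(S + (V*28 + 58)) = sqrt(-1122/577 + ((3/5)*28 + 58)) = sqrt(-1122/577 + (84/5 + 58)) = sqrt(-1122/577 + 374/5) = sqrt(210188/2885) = 2*sqrt(151598095)/2885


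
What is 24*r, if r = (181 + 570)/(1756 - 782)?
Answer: 9012/487 ≈ 18.505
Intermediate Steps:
r = 751/974 ≈ 0.77105
24*r = 24*(751/974) = 9012/487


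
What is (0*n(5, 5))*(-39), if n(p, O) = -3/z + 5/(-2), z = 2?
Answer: 0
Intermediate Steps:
n(p, O) = -4 (n(p, O) = -3/2 + 5/(-2) = -3*1/2 + 5*(-1/2) = -3/2 - 5/2 = -4)
(0*n(5, 5))*(-39) = (0*(-4))*(-39) = 0*(-39) = 0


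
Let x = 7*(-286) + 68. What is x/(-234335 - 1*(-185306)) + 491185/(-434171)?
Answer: -23242622651/21286969959 ≈ -1.0919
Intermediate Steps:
x = -1934 (x = -2002 + 68 = -1934)
x/(-234335 - 1*(-185306)) + 491185/(-434171) = -1934/(-234335 - 1*(-185306)) + 491185/(-434171) = -1934/(-234335 + 185306) + 491185*(-1/434171) = -1934/(-49029) - 491185/434171 = -1934*(-1/49029) - 491185/434171 = 1934/49029 - 491185/434171 = -23242622651/21286969959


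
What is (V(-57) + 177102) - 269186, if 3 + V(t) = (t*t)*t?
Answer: -277280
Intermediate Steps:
V(t) = -3 + t³ (V(t) = -3 + (t*t)*t = -3 + t²*t = -3 + t³)
(V(-57) + 177102) - 269186 = ((-3 + (-57)³) + 177102) - 269186 = ((-3 - 185193) + 177102) - 269186 = (-185196 + 177102) - 269186 = -8094 - 269186 = -277280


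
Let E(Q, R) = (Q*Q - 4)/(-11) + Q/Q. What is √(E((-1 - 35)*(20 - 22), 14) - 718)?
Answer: I*√143737/11 ≈ 34.466*I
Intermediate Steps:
E(Q, R) = 15/11 - Q²/11 (E(Q, R) = (Q² - 4)*(-1/11) + 1 = (-4 + Q²)*(-1/11) + 1 = (4/11 - Q²/11) + 1 = 15/11 - Q²/11)
√(E((-1 - 35)*(20 - 22), 14) - 718) = √((15/11 - (-1 - 35)²*(20 - 22)²/11) - 718) = √((15/11 - (-36*(-2))²/11) - 718) = √((15/11 - 1/11*72²) - 718) = √((15/11 - 1/11*5184) - 718) = √((15/11 - 5184/11) - 718) = √(-5169/11 - 718) = √(-13067/11) = I*√143737/11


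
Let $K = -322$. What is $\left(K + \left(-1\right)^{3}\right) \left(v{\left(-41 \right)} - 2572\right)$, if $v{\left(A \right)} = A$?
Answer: $843999$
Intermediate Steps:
$\left(K + \left(-1\right)^{3}\right) \left(v{\left(-41 \right)} - 2572\right) = \left(-322 + \left(-1\right)^{3}\right) \left(-41 - 2572\right) = \left(-322 - 1\right) \left(-2613\right) = \left(-323\right) \left(-2613\right) = 843999$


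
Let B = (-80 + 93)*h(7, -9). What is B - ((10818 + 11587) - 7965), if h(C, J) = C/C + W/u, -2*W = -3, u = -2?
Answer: -57747/4 ≈ -14437.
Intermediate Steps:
W = 3/2 (W = -1/2*(-3) = 3/2 ≈ 1.5000)
h(C, J) = 1/4 (h(C, J) = C/C + (3/2)/(-2) = 1 + (3/2)*(-1/2) = 1 - 3/4 = 1/4)
B = 13/4 (B = (-80 + 93)*(1/4) = 13*(1/4) = 13/4 ≈ 3.2500)
B - ((10818 + 11587) - 7965) = 13/4 - ((10818 + 11587) - 7965) = 13/4 - (22405 - 7965) = 13/4 - 1*14440 = 13/4 - 14440 = -57747/4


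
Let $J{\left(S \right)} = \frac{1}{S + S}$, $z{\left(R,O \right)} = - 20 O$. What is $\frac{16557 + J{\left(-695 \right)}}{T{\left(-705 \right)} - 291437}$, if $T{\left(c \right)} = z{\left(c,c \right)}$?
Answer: $- \frac{23014229}{385498430} \approx -0.0597$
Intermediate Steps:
$T{\left(c \right)} = - 20 c$
$J{\left(S \right)} = \frac{1}{2 S}$
$\frac{16557 + J{\left(-695 \right)}}{T{\left(-705 \right)} - 291437} = \frac{16557 + \frac{1}{2 \left(-695\right)}}{\left(-20\right) \left(-705\right) - 291437} = \frac{16557 + \frac{1}{2} \left(- \frac{1}{695}\right)}{14100 - 291437} = \frac{16557 - \frac{1}{1390}}{-277337} = \frac{23014229}{1390} \left(- \frac{1}{277337}\right) = - \frac{23014229}{385498430}$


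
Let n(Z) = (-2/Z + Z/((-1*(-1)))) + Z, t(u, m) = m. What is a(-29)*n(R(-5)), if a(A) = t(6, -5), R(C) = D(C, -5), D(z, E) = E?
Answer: 48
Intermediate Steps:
R(C) = -5
a(A) = -5
n(Z) = -2/Z + 2*Z (n(Z) = (-2/Z + Z/1) + Z = (-2/Z + Z*1) + Z = (-2/Z + Z) + Z = (Z - 2/Z) + Z = -2/Z + 2*Z)
a(-29)*n(R(-5)) = -5*(-2/(-5) + 2*(-5)) = -5*(-2*(-1/5) - 10) = -5*(2/5 - 10) = -5*(-48/5) = 48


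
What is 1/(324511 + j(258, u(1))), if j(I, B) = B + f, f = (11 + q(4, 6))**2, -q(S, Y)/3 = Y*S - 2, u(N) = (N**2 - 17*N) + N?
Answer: 1/327521 ≈ 3.0532e-6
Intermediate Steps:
u(N) = N**2 - 16*N
q(S, Y) = 6 - 3*S*Y (q(S, Y) = -3*(Y*S - 2) = -3*(S*Y - 2) = -3*(-2 + S*Y) = 6 - 3*S*Y)
f = 3025 (f = (11 + (6 - 3*4*6))**2 = (11 + (6 - 72))**2 = (11 - 66)**2 = (-55)**2 = 3025)
j(I, B) = 3025 + B (j(I, B) = B + 3025 = 3025 + B)
1/(324511 + j(258, u(1))) = 1/(324511 + (3025 + 1*(-16 + 1))) = 1/(324511 + (3025 + 1*(-15))) = 1/(324511 + (3025 - 15)) = 1/(324511 + 3010) = 1/327521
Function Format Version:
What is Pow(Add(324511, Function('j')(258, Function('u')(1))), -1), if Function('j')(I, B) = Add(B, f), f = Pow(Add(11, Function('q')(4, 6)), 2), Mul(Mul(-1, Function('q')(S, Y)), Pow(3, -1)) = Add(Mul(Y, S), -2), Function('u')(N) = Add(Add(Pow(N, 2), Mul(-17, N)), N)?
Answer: Rational(1, 327521) ≈ 3.0532e-6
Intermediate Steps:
Function('u')(N) = Add(Pow(N, 2), Mul(-16, N))
Function('q')(S, Y) = Add(6, Mul(-3, S, Y)) (Function('q')(S, Y) = Mul(-3, Add(Mul(Y, S), -2)) = Mul(-3, Add(Mul(S, Y), -2)) = Mul(-3, Add(-2, Mul(S, Y))) = Add(6, Mul(-3, S, Y)))
f = 3025 (f = Pow(Add(11, Add(6, Mul(-3, 4, 6))), 2) = Pow(Add(11, Add(6, -72)), 2) = Pow(Add(11, -66), 2) = Pow(-55, 2) = 3025)
Function('j')(I, B) = Add(3025, B) (Function('j')(I, B) = Add(B, 3025) = Add(3025, B))
Pow(Add(324511, Function('j')(258, Function('u')(1))), -1) = Pow(Add(324511, Add(3025, Mul(1, Add(-16, 1)))), -1) = Pow(Add(324511, Add(3025, Mul(1, -15))), -1) = Pow(Add(324511, Add(3025, -15)), -1) = Pow(Add(324511, 3010), -1) = Pow(327521, -1) = Rational(1, 327521)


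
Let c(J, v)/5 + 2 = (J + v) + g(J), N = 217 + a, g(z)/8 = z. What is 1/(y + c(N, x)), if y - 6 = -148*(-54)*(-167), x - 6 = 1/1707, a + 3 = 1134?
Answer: -1707/2174680441 ≈ -7.8494e-7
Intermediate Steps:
a = 1131 (a = -3 + 1134 = 1131)
g(z) = 8*z
x = 10243/1707 (x = 6 + 1/1707 = 10243/1707 ≈ 6.0006)
N = 1348 (N = 217 + 1131 = 1348)
c(J, v) = -10 + 5*v + 45*J (c(J, v) = -10 + 5*((J + v) + 8*J) = -10 + 5*(v + 9*J) = -10 + (5*v + 45*J) = -10 + 5*v + 45*J)
y = -1334658 (y = 6 - 148*(-54)*(-167) = 6 + 7992*(-167) = 6 - 1334664 = -1334658)
1/(y + c(N, x)) = 1/(-1334658 + (-10 + 5*(10243/1707) + 45*1348)) = 1/(-1334658 + (-10 + 51215/1707 + 60660)) = 1/(-1334658 + 103580765/1707) = 1/(-2174680441/1707) = -1707/2174680441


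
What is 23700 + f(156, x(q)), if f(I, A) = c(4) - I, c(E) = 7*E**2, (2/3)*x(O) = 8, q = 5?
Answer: 23656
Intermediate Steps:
x(O) = 12 (x(O) = (3/2)*8 = 12)
f(I, A) = 112 - I (f(I, A) = 7*4**2 - I = 7*16 - I = 112 - I)
23700 + f(156, x(q)) = 23700 + (112 - 1*156) = 23700 + (112 - 156) = 23700 - 44 = 23656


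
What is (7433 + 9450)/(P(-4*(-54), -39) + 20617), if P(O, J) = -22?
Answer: 16883/20595 ≈ 0.81976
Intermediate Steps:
(7433 + 9450)/(P(-4*(-54), -39) + 20617) = (7433 + 9450)/(-22 + 20617) = 16883/20595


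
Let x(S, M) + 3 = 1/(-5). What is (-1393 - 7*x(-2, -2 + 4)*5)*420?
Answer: -538020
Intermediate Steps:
x(S, M) = -16/5 (x(S, M) = -3 + 1/(-5) = -3 - ⅕ = -16/5)
(-1393 - 7*x(-2, -2 + 4)*5)*420 = (-1393 - 7*(-16/5)*5)*420 = (-1393 + (112/5)*5)*420 = (-1393 + 112)*420 = -1281*420 = -538020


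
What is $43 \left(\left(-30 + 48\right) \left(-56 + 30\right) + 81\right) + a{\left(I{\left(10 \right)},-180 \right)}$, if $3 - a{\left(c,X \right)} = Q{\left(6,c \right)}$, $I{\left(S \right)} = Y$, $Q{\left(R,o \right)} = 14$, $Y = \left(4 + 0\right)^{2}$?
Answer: $-16652$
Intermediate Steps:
$Y = 16$ ($Y = 4^{2} = 16$)
$I{\left(S \right)} = 16$
$a{\left(c,X \right)} = -11$ ($a{\left(c,X \right)} = 3 - 14 = -11$)
$43 \left(\left(-30 + 48\right) \left(-56 + 30\right) + 81\right) + a{\left(I{\left(10 \right)},-180 \right)} = 43 \left(\left(-30 + 48\right) \left(-56 + 30\right) + 81\right) - 11 = 43 \left(18 \left(-26\right) + 81\right) - 11 = 43 \left(-468 + 81\right) - 11 = 43 \left(-387\right) - 11 = -16641 - 11 = -16652$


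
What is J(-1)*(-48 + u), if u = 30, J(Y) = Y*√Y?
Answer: 18*I ≈ 18.0*I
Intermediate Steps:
J(Y) = Y^(3/2)
J(-1)*(-48 + u) = (-1)^(3/2)*(-48 + 30) = -I*(-18) = 18*I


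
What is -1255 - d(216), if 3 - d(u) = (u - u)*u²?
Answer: -1258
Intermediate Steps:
d(u) = 3 (d(u) = 3 - (u - u)*u² = 3 - 0*u² = 3 - 1*0 = 3 + 0 = 3)
-1255 - d(216) = -1255 - 1*3 = -1255 - 3 = -1258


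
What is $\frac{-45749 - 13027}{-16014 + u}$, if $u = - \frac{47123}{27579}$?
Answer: $\frac{1620983304}{441697229} \approx 3.6699$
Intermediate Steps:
$u = - \frac{47123}{27579}$ ($u = \left(-47123\right) \frac{1}{27579} = - \frac{47123}{27579} \approx -1.7087$)
$\frac{-45749 - 13027}{-16014 + u} = \frac{-45749 - 13027}{-16014 - \frac{47123}{27579}} = \frac{-45749 + \left(-24783 + 11756\right)}{- \frac{441697229}{27579}} = \left(-45749 - 13027\right) \left(- \frac{27579}{441697229}\right) = \left(-58776\right) \left(- \frac{27579}{441697229}\right) = \frac{1620983304}{441697229}$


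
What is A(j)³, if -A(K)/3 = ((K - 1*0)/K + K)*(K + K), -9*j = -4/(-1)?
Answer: 64000/19683 ≈ 3.2515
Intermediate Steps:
j = -4/9 (j = -(-4)/(9*(-1)) = -(-4)*(-1)/9 = -⅑*4 = -4/9 ≈ -0.44444)
A(K) = -6*K*(1 + K) (A(K) = -3*((K - 1*0)/K + K)*(K + K) = -3*((K + 0)/K + K)*2*K = -3*(K/K + K)*2*K = -3*(1 + K)*2*K = -6*K*(1 + K))
A(j)³ = (-6*(-4/9)*(1 - 4/9))³ = (-6*(-4/9)*5/9)³ = (40/27)³ = 64000/19683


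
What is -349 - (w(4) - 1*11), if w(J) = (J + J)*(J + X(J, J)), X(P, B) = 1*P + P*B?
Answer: -530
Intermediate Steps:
X(P, B) = P + B*P
w(J) = 2*J*(J + J*(1 + J)) (w(J) = (J + J)*(J + J*(1 + J)) = (2*J)*(J + J*(1 + J)) = 2*J*(J + J*(1 + J)))
-349 - (w(4) - 1*11) = -349 - (2*4²*(2 + 4) - 1*11) = -349 - (2*16*6 - 11) = -349 - (192 - 11) = -349 - 1*181 = -349 - 181 = -530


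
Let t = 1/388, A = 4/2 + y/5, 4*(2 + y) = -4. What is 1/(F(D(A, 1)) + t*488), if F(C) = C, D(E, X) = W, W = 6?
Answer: 97/704 ≈ 0.13778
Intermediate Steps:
y = -3 (y = -2 + (1/4)*(-4) = -2 - 1 = -3)
A = 7/5 (A = 4/2 - 3/5 = 4*(1/2) - 3*1/5 = 2 - 3/5 = 7/5 ≈ 1.4000)
t = 1/388 ≈ 0.0025773
D(E, X) = 6
1/(F(D(A, 1)) + t*488) = 1/(6 + (1/388)*488) = 1/(6 + 122/97) = 1/(704/97) = 97/704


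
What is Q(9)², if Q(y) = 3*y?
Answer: 729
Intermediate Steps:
Q(9)² = (3*9)² = 27² = 729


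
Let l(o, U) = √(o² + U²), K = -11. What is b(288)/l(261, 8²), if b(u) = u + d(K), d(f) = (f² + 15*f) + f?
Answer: 233*√72217/72217 ≈ 0.86703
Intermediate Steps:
d(f) = f² + 16*f
b(u) = -55 + u (b(u) = u - 11*(16 - 11) = u - 11*5 = u - 55 = -55 + u)
l(o, U) = √(U² + o²)
b(288)/l(261, 8²) = (-55 + 288)/(√((8²)² + 261²)) = 233/(√(64² + 68121)) = 233/(√(4096 + 68121)) = 233/(√72217) = 233*(√72217/72217) = 233*√72217/72217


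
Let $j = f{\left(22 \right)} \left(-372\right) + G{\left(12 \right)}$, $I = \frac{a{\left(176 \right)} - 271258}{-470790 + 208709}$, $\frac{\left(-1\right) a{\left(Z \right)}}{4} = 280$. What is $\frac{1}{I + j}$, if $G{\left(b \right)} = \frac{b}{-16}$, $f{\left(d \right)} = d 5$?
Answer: $- \frac{1048324}{42897114811} \approx -2.4438 \cdot 10^{-5}$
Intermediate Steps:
$a{\left(Z \right)} = -1120$ ($a{\left(Z \right)} = \left(-4\right) 280 = -1120$)
$f{\left(d \right)} = 5 d$
$I = \frac{272378}{262081}$ ($I = \frac{-1120 - 271258}{-470790 + 208709} = - \frac{272378}{-262081} = \left(-272378\right) \left(- \frac{1}{262081}\right) = \frac{272378}{262081} \approx 1.0393$)
$G{\left(b \right)} = - \frac{b}{16}$ ($G{\left(b \right)} = b \left(- \frac{1}{16}\right) = - \frac{b}{16}$)
$j = - \frac{163683}{4}$ ($j = 5 \cdot 22 \left(-372\right) - \frac{3}{4} = 110 \left(-372\right) - \frac{3}{4} = -40920 - \frac{3}{4} = - \frac{163683}{4} \approx -40921.0$)
$\frac{1}{I + j} = \frac{1}{\frac{272378}{262081} - \frac{163683}{4}} = \frac{1}{- \frac{42897114811}{1048324}} = - \frac{1048324}{42897114811}$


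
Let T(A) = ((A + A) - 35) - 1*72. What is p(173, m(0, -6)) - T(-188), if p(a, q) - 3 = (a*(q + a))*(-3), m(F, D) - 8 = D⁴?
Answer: -766077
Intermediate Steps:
m(F, D) = 8 + D⁴
p(a, q) = 3 - 3*a*(a + q) (p(a, q) = 3 + (a*(q + a))*(-3) = 3 + (a*(a + q))*(-3) = 3 - 3*a*(a + q))
T(A) = -107 + 2*A (T(A) = (2*A - 35) - 72 = (-35 + 2*A) - 72 = -107 + 2*A)
p(173, m(0, -6)) - T(-188) = (3 - 3*173² - 3*173*(8 + (-6)⁴)) - (-107 + 2*(-188)) = (3 - 3*29929 - 3*173*(8 + 1296)) - (-107 - 376) = (3 - 89787 - 3*173*1304) - 1*(-483) = (3 - 89787 - 676776) + 483 = -766560 + 483 = -766077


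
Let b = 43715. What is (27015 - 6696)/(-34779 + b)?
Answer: 20319/8936 ≈ 2.2738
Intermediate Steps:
(27015 - 6696)/(-34779 + b) = (27015 - 6696)/(-34779 + 43715) = 20319/8936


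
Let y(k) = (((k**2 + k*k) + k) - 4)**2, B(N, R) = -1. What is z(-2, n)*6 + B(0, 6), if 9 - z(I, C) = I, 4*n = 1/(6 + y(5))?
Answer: 65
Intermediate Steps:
y(k) = (-4 + k + 2*k**2)**2 (y(k) = (((k**2 + k**2) + k) - 4)**2 = ((2*k**2 + k) - 4)**2 = ((k + 2*k**2) - 4)**2 = (-4 + k + 2*k**2)**2)
n = 1/10428 (n = 1/(4*(6 + (-4 + 5 + 2*5**2)**2)) = 1/(4*(6 + (-4 + 5 + 2*25)**2)) = 1/(4*(6 + (-4 + 5 + 50)**2)) = 1/(4*(6 + 51**2)) = 1/(4*(6 + 2601)) = (1/4)/2607 = (1/4)*(1/2607) = 1/10428 ≈ 9.5896e-5)
z(I, C) = 9 - I
z(-2, n)*6 + B(0, 6) = (9 - 1*(-2))*6 - 1 = (9 + 2)*6 - 1 = 11*6 - 1 = 66 - 1 = 65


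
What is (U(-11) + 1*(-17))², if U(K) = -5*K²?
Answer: 386884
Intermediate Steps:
(U(-11) + 1*(-17))² = (-5*(-11)² + 1*(-17))² = (-5*121 - 17)² = (-605 - 17)² = (-622)² = 386884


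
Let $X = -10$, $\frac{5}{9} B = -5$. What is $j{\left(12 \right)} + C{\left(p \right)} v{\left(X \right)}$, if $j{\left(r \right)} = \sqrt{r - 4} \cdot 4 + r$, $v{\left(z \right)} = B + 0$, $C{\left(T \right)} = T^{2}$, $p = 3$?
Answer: $-69 + 8 \sqrt{2} \approx -57.686$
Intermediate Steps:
$B = -9$ ($B = \frac{9}{5} \left(-5\right) = -9$)
$v{\left(z \right)} = -9$ ($v{\left(z \right)} = -9 + 0 = -9$)
$j{\left(r \right)} = r + 4 \sqrt{-4 + r}$ ($j{\left(r \right)} = \sqrt{-4 + r} 4 + r = 4 \sqrt{-4 + r} + r = r + 4 \sqrt{-4 + r}$)
$j{\left(12 \right)} + C{\left(p \right)} v{\left(X \right)} = \left(12 + 4 \sqrt{-4 + 12}\right) + 3^{2} \left(-9\right) = \left(12 + 4 \sqrt{8}\right) + 9 \left(-9\right) = \left(12 + 4 \cdot 2 \sqrt{2}\right) - 81 = \left(12 + 8 \sqrt{2}\right) - 81 = -69 + 8 \sqrt{2}$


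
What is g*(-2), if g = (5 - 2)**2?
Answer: -18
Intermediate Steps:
g = 9 (g = 3**2 = 9)
g*(-2) = 9*(-2) = -18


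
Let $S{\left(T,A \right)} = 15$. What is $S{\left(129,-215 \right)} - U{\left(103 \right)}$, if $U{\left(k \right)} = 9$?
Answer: $6$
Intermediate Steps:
$S{\left(129,-215 \right)} - U{\left(103 \right)} = 15 - 9 = 6$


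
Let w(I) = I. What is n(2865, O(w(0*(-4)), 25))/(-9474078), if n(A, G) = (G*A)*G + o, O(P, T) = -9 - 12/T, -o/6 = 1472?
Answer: -10360279/394753250 ≈ -0.026245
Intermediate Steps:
o = -8832 (o = -6*1472 = -8832)
n(A, G) = -8832 + A*G² (n(A, G) = (G*A)*G - 8832 = (A*G)*G - 8832 = A*G² - 8832 = -8832 + A*G²)
n(2865, O(w(0*(-4)), 25))/(-9474078) = (-8832 + 2865*(-9 - 12/25)²)/(-9474078) = (-8832 + 2865*(-9 - 12*1/25)²)*(-1/9474078) = (-8832 + 2865*(-9 - 12/25)²)*(-1/9474078) = (-8832 + 2865*(-237/25)²)*(-1/9474078) = (-8832 + 2865*(56169/625))*(-1/9474078) = (-8832 + 32184837/125)*(-1/9474078) = (31080837/125)*(-1/9474078) = -10360279/394753250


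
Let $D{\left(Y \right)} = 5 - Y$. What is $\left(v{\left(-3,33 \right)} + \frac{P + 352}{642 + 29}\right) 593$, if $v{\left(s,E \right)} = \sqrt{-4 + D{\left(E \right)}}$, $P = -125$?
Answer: $\frac{134611}{671} + 2372 i \sqrt{2} \approx 200.61 + 3354.5 i$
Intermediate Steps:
$v{\left(s,E \right)} = \sqrt{1 - E}$ ($v{\left(s,E \right)} = \sqrt{-4 - \left(-5 + E\right)} = \sqrt{1 - E}$)
$\left(v{\left(-3,33 \right)} + \frac{P + 352}{642 + 29}\right) 593 = \left(\sqrt{1 - 33} + \frac{-125 + 352}{642 + 29}\right) 593 = \left(\sqrt{1 - 33} + \frac{227}{671}\right) 593 = \left(\sqrt{-32} + 227 \cdot \frac{1}{671}\right) 593 = \left(4 i \sqrt{2} + \frac{227}{671}\right) 593 = \left(\frac{227}{671} + 4 i \sqrt{2}\right) 593 = \frac{134611}{671} + 2372 i \sqrt{2}$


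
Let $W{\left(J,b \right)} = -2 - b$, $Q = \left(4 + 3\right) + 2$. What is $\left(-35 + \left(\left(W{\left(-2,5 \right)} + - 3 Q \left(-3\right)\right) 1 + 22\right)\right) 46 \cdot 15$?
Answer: $42090$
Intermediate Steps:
$Q = 9$ ($Q = 7 + 2 = 9$)
$\left(-35 + \left(\left(W{\left(-2,5 \right)} + - 3 Q \left(-3\right)\right) 1 + 22\right)\right) 46 \cdot 15 = \left(-35 + \left(\left(\left(-2 - 5\right) + \left(-3\right) 9 \left(-3\right)\right) 1 + 22\right)\right) 46 \cdot 15 = \left(-35 + \left(\left(\left(-2 - 5\right) - -81\right) 1 + 22\right)\right) 46 \cdot 15 = \left(-35 + \left(\left(-7 + 81\right) 1 + 22\right)\right) 46 \cdot 15 = \left(-35 + \left(74 \cdot 1 + 22\right)\right) 46 \cdot 15 = \left(-35 + \left(74 + 22\right)\right) 46 \cdot 15 = \left(-35 + 96\right) 46 \cdot 15 = 61 \cdot 46 \cdot 15 = 2806 \cdot 15 = 42090$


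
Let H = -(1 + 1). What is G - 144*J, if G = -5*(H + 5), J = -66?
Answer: 9489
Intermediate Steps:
H = -2 (H = -1*2 = -2)
G = -15 (G = -5*(-2 + 5) = -5*3 = -15)
G - 144*J = -15 - 144*(-66) = -15 + 9504 = 9489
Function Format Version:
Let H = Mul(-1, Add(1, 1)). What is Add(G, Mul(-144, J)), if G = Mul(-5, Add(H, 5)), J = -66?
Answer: 9489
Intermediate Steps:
H = -2 (H = Mul(-1, 2) = -2)
G = -15 (G = Mul(-5, Add(-2, 5)) = Mul(-5, 3) = -15)
Add(G, Mul(-144, J)) = Add(-15, Mul(-144, -66)) = Add(-15, 9504) = 9489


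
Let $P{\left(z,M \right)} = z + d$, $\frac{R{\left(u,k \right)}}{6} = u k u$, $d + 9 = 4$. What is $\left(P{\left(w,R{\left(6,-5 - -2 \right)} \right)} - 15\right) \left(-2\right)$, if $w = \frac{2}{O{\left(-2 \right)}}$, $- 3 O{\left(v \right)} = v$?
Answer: $34$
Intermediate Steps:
$d = -5$ ($d = -9 + 4 = -5$)
$R{\left(u,k \right)} = 6 k u^{2}$ ($R{\left(u,k \right)} = 6 u k u = 6 k u u = 6 k u^{2}$)
$O{\left(v \right)} = - \frac{v}{3}$
$w = 3$ ($w = \frac{2}{\left(- \frac{1}{3}\right) \left(-2\right)} = \frac{2}{\frac{2}{3}} = 2 \cdot \frac{3}{2} = 3$)
$P{\left(z,M \right)} = -5 + z$ ($P{\left(z,M \right)} = z - 5 = -5 + z$)
$\left(P{\left(w,R{\left(6,-5 - -2 \right)} \right)} - 15\right) \left(-2\right) = \left(\left(-5 + 3\right) - 15\right) \left(-2\right) = \left(-2 - 15\right) \left(-2\right) = \left(-17\right) \left(-2\right) = 34$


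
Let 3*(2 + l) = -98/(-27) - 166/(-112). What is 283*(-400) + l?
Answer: -513476543/4536 ≈ -1.1320e+5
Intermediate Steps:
l = -1343/4536 (l = -2 + (-98/(-27) - 166/(-112))/3 = -2 + (-98*(-1/27) - 166*(-1/112))/3 = -2 + (98/27 + 83/56)/3 = -2 + (⅓)*(7729/1512) = -2 + 7729/4536 = -1343/4536 ≈ -0.29608)
283*(-400) + l = 283*(-400) - 1343/4536 = -113200 - 1343/4536 = -513476543/4536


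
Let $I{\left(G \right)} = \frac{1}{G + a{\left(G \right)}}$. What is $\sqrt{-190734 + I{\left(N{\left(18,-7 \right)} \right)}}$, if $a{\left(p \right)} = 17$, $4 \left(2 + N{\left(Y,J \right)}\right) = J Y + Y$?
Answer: $\frac{i \sqrt{6866427}}{6} \approx 436.73 i$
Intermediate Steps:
$N{\left(Y,J \right)} = -2 + \frac{Y}{4} + \frac{J Y}{4}$ ($N{\left(Y,J \right)} = -2 + \frac{J Y + Y}{4} = -2 + \frac{Y + J Y}{4} = -2 + \left(\frac{Y}{4} + \frac{J Y}{4}\right) = -2 + \frac{Y}{4} + \frac{J Y}{4}$)
$I{\left(G \right)} = \frac{1}{17 + G}$ ($I{\left(G \right)} = \frac{1}{G + 17} = \frac{1}{17 + G}$)
$\sqrt{-190734 + I{\left(N{\left(18,-7 \right)} \right)}} = \sqrt{-190734 + \frac{1}{17 + \left(-2 + \frac{1}{4} \cdot 18 + \frac{1}{4} \left(-7\right) 18\right)}} = \sqrt{-190734 + \frac{1}{17 - 29}} = \sqrt{-190734 + \frac{1}{-12}} = \sqrt{-190734 - \frac{1}{12}} = \sqrt{- \frac{2288809}{12}} = \frac{i \sqrt{6866427}}{6}$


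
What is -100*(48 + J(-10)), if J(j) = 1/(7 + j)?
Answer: -14300/3 ≈ -4766.7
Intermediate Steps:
-100*(48 + J(-10)) = -100*(48 + 1/(7 - 10)) = -100*(48 + 1/(-3)) = -100*(48 - 1/3) = -100*143/3 = -14300/3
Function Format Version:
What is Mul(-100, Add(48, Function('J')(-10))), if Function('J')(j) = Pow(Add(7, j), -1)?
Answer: Rational(-14300, 3) ≈ -4766.7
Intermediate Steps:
Mul(-100, Add(48, Function('J')(-10))) = Mul(-100, Add(48, Pow(Add(7, -10), -1))) = Mul(-100, Add(48, Pow(-3, -1))) = Mul(-100, Add(48, Rational(-1, 3))) = Mul(-100, Rational(143, 3)) = Rational(-14300, 3)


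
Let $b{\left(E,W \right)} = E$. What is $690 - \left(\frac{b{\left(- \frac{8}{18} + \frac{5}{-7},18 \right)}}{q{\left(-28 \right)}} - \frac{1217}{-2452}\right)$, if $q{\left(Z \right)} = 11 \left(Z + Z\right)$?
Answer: $\frac{16402767677}{23789304} \approx 689.5$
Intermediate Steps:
$q{\left(Z \right)} = 22 Z$ ($q{\left(Z \right)} = 11 \cdot 2 Z = 22 Z$)
$690 - \left(\frac{b{\left(- \frac{8}{18} + \frac{5}{-7},18 \right)}}{q{\left(-28 \right)}} - \frac{1217}{-2452}\right) = 690 - \left(\frac{- \frac{8}{18} + \frac{5}{-7}}{22 \left(-28\right)} - \frac{1217}{-2452}\right) = 690 - \left(\frac{\left(-8\right) \frac{1}{18} + 5 \left(- \frac{1}{7}\right)}{-616} - - \frac{1217}{2452}\right) = 690 - \left(\left(- \frac{4}{9} - \frac{5}{7}\right) \left(- \frac{1}{616}\right) + \frac{1217}{2452}\right) = 690 - \left(\left(- \frac{73}{63}\right) \left(- \frac{1}{616}\right) + \frac{1217}{2452}\right) = 690 - \left(\frac{73}{38808} + \frac{1217}{2452}\right) = 690 - \frac{11852083}{23789304} = \frac{16402767677}{23789304}$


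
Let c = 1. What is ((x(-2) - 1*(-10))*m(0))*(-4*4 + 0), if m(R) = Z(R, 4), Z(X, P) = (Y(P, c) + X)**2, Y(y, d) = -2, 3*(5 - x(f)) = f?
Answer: -3008/3 ≈ -1002.7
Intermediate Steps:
x(f) = 5 - f/3
Z(X, P) = (-2 + X)**2
m(R) = (-2 + R)**2
((x(-2) - 1*(-10))*m(0))*(-4*4 + 0) = (((5 - 1/3*(-2)) - 1*(-10))*(-2 + 0)**2)*(-4*4 + 0) = (((5 + 2/3) + 10)*(-2)**2)*(-16 + 0) = ((17/3 + 10)*4)*(-16) = ((47/3)*4)*(-16) = (188/3)*(-16) = -3008/3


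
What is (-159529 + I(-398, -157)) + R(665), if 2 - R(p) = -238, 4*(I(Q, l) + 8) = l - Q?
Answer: -636947/4 ≈ -1.5924e+5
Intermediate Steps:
I(Q, l) = -8 - Q/4 + l/4 (I(Q, l) = -8 + (l - Q)/4 = -8 + (-Q/4 + l/4) = -8 - Q/4 + l/4)
R(p) = 240 (R(p) = 2 - 1*(-238) = 2 + 238 = 240)
(-159529 + I(-398, -157)) + R(665) = (-159529 + (-8 - 1/4*(-398) + (1/4)*(-157))) + 240 = (-159529 + (-8 + 199/2 - 157/4)) + 240 = (-159529 + 209/4) + 240 = -637907/4 + 240 = -636947/4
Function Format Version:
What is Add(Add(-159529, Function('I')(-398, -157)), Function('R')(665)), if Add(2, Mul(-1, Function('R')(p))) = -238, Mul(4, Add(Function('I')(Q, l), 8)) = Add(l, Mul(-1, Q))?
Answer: Rational(-636947, 4) ≈ -1.5924e+5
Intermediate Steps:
Function('I')(Q, l) = Add(-8, Mul(Rational(-1, 4), Q), Mul(Rational(1, 4), l)) (Function('I')(Q, l) = Add(-8, Mul(Rational(1, 4), Add(l, Mul(-1, Q)))) = Add(-8, Add(Mul(Rational(-1, 4), Q), Mul(Rational(1, 4), l))) = Add(-8, Mul(Rational(-1, 4), Q), Mul(Rational(1, 4), l)))
Function('R')(p) = 240 (Function('R')(p) = Add(2, Mul(-1, -238)) = Add(2, 238) = 240)
Add(Add(-159529, Function('I')(-398, -157)), Function('R')(665)) = Add(Add(-159529, Add(-8, Mul(Rational(-1, 4), -398), Mul(Rational(1, 4), -157))), 240) = Add(Add(-159529, Add(-8, Rational(199, 2), Rational(-157, 4))), 240) = Add(Add(-159529, Rational(209, 4)), 240) = Add(Rational(-637907, 4), 240) = Rational(-636947, 4)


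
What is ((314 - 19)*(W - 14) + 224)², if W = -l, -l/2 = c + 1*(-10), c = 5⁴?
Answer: 128840795136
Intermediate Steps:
c = 625
l = -1230 (l = -2*(625 + 1*(-10)) = -2*(625 - 10) = -2*615 = -1230)
W = 1230 (W = -1*(-1230) = 1230)
((314 - 19)*(W - 14) + 224)² = ((314 - 19)*(1230 - 14) + 224)² = (295*1216 + 224)² = (358720 + 224)² = 358944² = 128840795136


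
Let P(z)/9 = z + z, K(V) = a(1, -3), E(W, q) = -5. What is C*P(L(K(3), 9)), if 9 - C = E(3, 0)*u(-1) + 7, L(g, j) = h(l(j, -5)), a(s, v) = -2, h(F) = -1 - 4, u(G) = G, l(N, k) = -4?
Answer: 270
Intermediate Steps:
h(F) = -5
K(V) = -2
L(g, j) = -5
P(z) = 18*z (P(z) = 9*(z + z) = 9*(2*z) = 18*z)
C = -3 (C = 9 - (-5*(-1) + 7) = 9 - (5 + 7) = 9 - 1*12 = 9 - 12 = -3)
C*P(L(K(3), 9)) = -54*(-5) = -3*(-90) = 270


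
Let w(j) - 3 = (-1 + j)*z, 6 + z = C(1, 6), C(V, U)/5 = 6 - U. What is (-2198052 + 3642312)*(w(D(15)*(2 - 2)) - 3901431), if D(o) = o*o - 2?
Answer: -5634667737720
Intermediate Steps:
D(o) = -2 + o² (D(o) = o² - 2 = -2 + o²)
C(V, U) = 30 - 5*U (C(V, U) = 5*(6 - U) = 30 - 5*U)
z = -6 (z = -6 + (30 - 5*6) = -6 + (30 - 30) = -6 + 0 = -6)
w(j) = 9 - 6*j (w(j) = 3 + (-1 + j)*(-6) = 3 + (6 - 6*j) = 9 - 6*j)
(-2198052 + 3642312)*(w(D(15)*(2 - 2)) - 3901431) = (-2198052 + 3642312)*((9 - 6*(-2 + 15²)*(2 - 2)) - 3901431) = 1444260*((9 - 6*(-2 + 225)*0) - 3901431) = 1444260*((9 - 1338*0) - 3901431) = 1444260*((9 - 6*0) - 3901431) = 1444260*((9 + 0) - 3901431) = 1444260*(9 - 3901431) = 1444260*(-3901422) = -5634667737720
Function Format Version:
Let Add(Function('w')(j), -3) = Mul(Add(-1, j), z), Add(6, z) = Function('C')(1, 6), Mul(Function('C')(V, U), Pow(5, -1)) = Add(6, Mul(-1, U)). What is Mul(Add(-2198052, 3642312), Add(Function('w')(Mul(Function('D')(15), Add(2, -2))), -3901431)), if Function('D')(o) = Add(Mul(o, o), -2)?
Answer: -5634667737720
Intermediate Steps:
Function('D')(o) = Add(-2, Pow(o, 2)) (Function('D')(o) = Add(Pow(o, 2), -2) = Add(-2, Pow(o, 2)))
Function('C')(V, U) = Add(30, Mul(-5, U)) (Function('C')(V, U) = Mul(5, Add(6, Mul(-1, U))) = Add(30, Mul(-5, U)))
z = -6 (z = Add(-6, Add(30, Mul(-5, 6))) = Add(-6, Add(30, -30)) = Add(-6, 0) = -6)
Function('w')(j) = Add(9, Mul(-6, j)) (Function('w')(j) = Add(3, Mul(Add(-1, j), -6)) = Add(3, Add(6, Mul(-6, j))) = Add(9, Mul(-6, j)))
Mul(Add(-2198052, 3642312), Add(Function('w')(Mul(Function('D')(15), Add(2, -2))), -3901431)) = Mul(Add(-2198052, 3642312), Add(Add(9, Mul(-6, Mul(Add(-2, Pow(15, 2)), Add(2, -2)))), -3901431)) = Mul(1444260, Add(Add(9, Mul(-6, Mul(Add(-2, 225), 0))), -3901431)) = Mul(1444260, Add(Add(9, Mul(-6, Mul(223, 0))), -3901431)) = Mul(1444260, Add(Add(9, Mul(-6, 0)), -3901431)) = Mul(1444260, Add(Add(9, 0), -3901431)) = Mul(1444260, Add(9, -3901431)) = Mul(1444260, -3901422) = -5634667737720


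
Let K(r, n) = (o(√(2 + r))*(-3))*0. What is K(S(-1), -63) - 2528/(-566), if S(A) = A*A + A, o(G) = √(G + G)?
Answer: 1264/283 ≈ 4.4664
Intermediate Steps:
o(G) = √2*√G (o(G) = √(2*G) = √2*√G)
S(A) = A + A² (S(A) = A² + A = A + A²)
K(r, n) = 0 (K(r, n) = ((√2*√(√(2 + r)))*(-3))*0 = ((√2*(2 + r)^(¼))*(-3))*0 = -3*√2*(2 + r)^(¼)*0 = 0)
K(S(-1), -63) - 2528/(-566) = 0 - 2528/(-566) = 0 - 2528*(-1/566) = 0 + 1264/283 = 1264/283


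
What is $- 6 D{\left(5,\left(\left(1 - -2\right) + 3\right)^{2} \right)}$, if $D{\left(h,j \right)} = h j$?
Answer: $-1080$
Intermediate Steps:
$- 6 D{\left(5,\left(\left(1 - -2\right) + 3\right)^{2} \right)} = - 6 \cdot 5 \left(\left(1 - -2\right) + 3\right)^{2} = - 6 \cdot 5 \left(\left(1 + 2\right) + 3\right)^{2} = - 6 \cdot 5 \left(3 + 3\right)^{2} = - 6 \cdot 5 \cdot 6^{2} = - 6 \cdot 5 \cdot 36 = \left(-6\right) 180 = -1080$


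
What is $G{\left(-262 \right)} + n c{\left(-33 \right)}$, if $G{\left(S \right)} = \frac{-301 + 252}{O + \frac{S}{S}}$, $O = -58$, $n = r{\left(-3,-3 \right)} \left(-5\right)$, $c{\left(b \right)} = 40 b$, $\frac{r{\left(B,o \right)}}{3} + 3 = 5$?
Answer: $\frac{2257249}{57} \approx 39601.0$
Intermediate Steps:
$r{\left(B,o \right)} = 6$ ($r{\left(B,o \right)} = -9 + 3 \cdot 5 = -9 + 15 = 6$)
$n = -30$ ($n = 6 \left(-5\right) = -30$)
$G{\left(S \right)} = \frac{49}{57}$ ($G{\left(S \right)} = \frac{-301 + 252}{-58 + \frac{S}{S}} = - \frac{49}{-58 + 1} = - \frac{49}{-57} = \left(-49\right) \left(- \frac{1}{57}\right) = \frac{49}{57}$)
$G{\left(-262 \right)} + n c{\left(-33 \right)} = \frac{49}{57} - 30 \cdot 40 \left(-33\right) = \frac{49}{57} - -39600 = \frac{49}{57} + 39600 = \frac{2257249}{57}$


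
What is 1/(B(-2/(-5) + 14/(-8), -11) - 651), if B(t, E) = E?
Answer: -1/662 ≈ -0.0015106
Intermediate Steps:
1/(B(-2/(-5) + 14/(-8), -11) - 651) = 1/(-11 - 651) = 1/(-662) = -1/662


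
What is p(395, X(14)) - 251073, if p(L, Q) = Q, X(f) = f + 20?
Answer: -251039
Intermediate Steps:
X(f) = 20 + f
p(395, X(14)) - 251073 = (20 + 14) - 251073 = 34 - 251073 = -251039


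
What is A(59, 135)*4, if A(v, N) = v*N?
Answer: 31860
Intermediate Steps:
A(v, N) = N*v
A(59, 135)*4 = (135*59)*4 = 7965*4 = 31860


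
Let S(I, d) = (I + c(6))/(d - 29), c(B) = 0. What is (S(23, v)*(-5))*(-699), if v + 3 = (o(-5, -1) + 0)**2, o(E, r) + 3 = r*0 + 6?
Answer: -3495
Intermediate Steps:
o(E, r) = 3 (o(E, r) = -3 + (r*0 + 6) = -3 + (0 + 6) = -3 + 6 = 3)
v = 6 (v = -3 + (3 + 0)**2 = -3 + 3**2 = -3 + 9 = 6)
S(I, d) = I/(-29 + d) (S(I, d) = (I + 0)/(d - 29) = I/(-29 + d))
(S(23, v)*(-5))*(-699) = ((23/(-29 + 6))*(-5))*(-699) = ((23/(-23))*(-5))*(-699) = ((23*(-1/23))*(-5))*(-699) = -1*(-5)*(-699) = 5*(-699) = -3495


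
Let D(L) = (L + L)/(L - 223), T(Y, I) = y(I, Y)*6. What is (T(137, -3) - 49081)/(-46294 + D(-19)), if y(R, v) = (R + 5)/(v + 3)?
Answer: 207857672/196054425 ≈ 1.0602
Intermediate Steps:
y(R, v) = (5 + R)/(3 + v)
T(Y, I) = 6*(5 + I)/(3 + Y) (T(Y, I) = ((5 + I)/(3 + Y))*6 = 6*(5 + I)/(3 + Y))
D(L) = 2*L/(-223 + L) (D(L) = (2*L)/(-223 + L) = 2*L/(-223 + L))
(T(137, -3) - 49081)/(-46294 + D(-19)) = (6*(5 - 3)/(3 + 137) - 49081)/(-46294 + 2*(-19)/(-223 - 19)) = (6*2/140 - 49081)/(-46294 + 2*(-19)/(-242)) = (6*(1/140)*2 - 49081)/(-46294 + 2*(-19)*(-1/242)) = (3/35 - 49081)/(-46294 + 19/121) = -1717832/(35*(-5601555/121)) = -1717832/35*(-121/5601555) = 207857672/196054425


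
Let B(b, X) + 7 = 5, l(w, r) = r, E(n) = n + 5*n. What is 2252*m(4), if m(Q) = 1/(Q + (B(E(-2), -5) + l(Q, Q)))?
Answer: 1126/3 ≈ 375.33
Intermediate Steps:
E(n) = 6*n
B(b, X) = -2 (B(b, X) = -7 + 5 = -2)
m(Q) = 1/(-2 + 2*Q) (m(Q) = 1/(Q + (-2 + Q)) = 1/(-2 + 2*Q))
2252*m(4) = 2252*(1/(2*(-1 + 4))) = 2252*((½)/3) = 2252*((½)*(⅓)) = 2252*(⅙) = 1126/3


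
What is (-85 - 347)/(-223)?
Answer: 432/223 ≈ 1.9372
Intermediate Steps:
(-85 - 347)/(-223) = -432*(-1/223) = 432/223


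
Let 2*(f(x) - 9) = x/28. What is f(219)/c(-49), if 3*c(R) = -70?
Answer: -2169/3920 ≈ -0.55332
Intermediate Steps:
c(R) = -70/3 (c(R) = (⅓)*(-70) = -70/3)
f(x) = 9 + x/56 (f(x) = 9 + (x/28)/2 = 9 + x/56)
f(219)/c(-49) = (9 + (1/56)*219)/(-70/3) = (9 + 219/56)*(-3/70) = (723/56)*(-3/70) = -2169/3920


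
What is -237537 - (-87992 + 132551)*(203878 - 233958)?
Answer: 1340097183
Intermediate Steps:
-237537 - (-87992 + 132551)*(203878 - 233958) = -237537 - 44559*(-30080) = -237537 - 1*(-1340334720) = -237537 + 1340334720 = 1340097183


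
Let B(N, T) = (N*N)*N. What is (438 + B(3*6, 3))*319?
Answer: 2000130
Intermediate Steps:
B(N, T) = N**3 (B(N, T) = N**2*N = N**3)
(438 + B(3*6, 3))*319 = (438 + (3*6)**3)*319 = (438 + 18**3)*319 = (438 + 5832)*319 = 6270*319 = 2000130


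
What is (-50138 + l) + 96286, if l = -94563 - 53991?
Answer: -102406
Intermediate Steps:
l = -148554
(-50138 + l) + 96286 = (-50138 - 148554) + 96286 = -198692 + 96286 = -102406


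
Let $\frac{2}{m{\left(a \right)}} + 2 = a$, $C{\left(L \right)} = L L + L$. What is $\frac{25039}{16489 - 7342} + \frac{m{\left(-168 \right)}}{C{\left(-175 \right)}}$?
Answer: $\frac{7200798067}{2630524750} \approx 2.7374$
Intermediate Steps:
$C{\left(L \right)} = L + L^{2}$ ($C{\left(L \right)} = L^{2} + L = L + L^{2}$)
$m{\left(a \right)} = \frac{2}{-2 + a}$
$\frac{25039}{16489 - 7342} + \frac{m{\left(-168 \right)}}{C{\left(-175 \right)}} = \frac{25039}{16489 - 7342} + \frac{2 \frac{1}{-2 - 168}}{\left(-175\right) \left(1 - 175\right)} = \frac{25039}{9147} + \frac{2 \frac{1}{-170}}{\left(-175\right) \left(-174\right)} = 25039 \cdot \frac{1}{9147} + \frac{2 \left(- \frac{1}{170}\right)}{30450} = \frac{25039}{9147} - \frac{1}{2588250} = \frac{7200798067}{2630524750}$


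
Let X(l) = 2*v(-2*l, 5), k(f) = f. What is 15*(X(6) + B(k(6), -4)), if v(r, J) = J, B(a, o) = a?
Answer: 240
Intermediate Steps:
X(l) = 10 (X(l) = 2*5 = 10)
15*(X(6) + B(k(6), -4)) = 15*(10 + 6) = 15*16 = 240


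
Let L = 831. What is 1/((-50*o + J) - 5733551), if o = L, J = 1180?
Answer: -1/5773921 ≈ -1.7319e-7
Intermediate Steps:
o = 831
1/((-50*o + J) - 5733551) = 1/((-50*831 + 1180) - 5733551) = 1/((-41550 + 1180) - 5733551) = 1/(-40370 - 5733551) = 1/(-5773921) = -1/5773921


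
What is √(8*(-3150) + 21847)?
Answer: I*√3353 ≈ 57.905*I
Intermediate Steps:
√(8*(-3150) + 21847) = √(-25200 + 21847) = √(-3353) = I*√3353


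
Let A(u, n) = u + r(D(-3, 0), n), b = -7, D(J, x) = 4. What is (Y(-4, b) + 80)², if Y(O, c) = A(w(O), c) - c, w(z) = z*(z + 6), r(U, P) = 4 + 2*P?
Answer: 4761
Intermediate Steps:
w(z) = z*(6 + z)
A(u, n) = 4 + u + 2*n (A(u, n) = u + (4 + 2*n) = 4 + u + 2*n)
Y(O, c) = 4 + c + O*(6 + O) (Y(O, c) = (4 + O*(6 + O) + 2*c) - c = (4 + 2*c + O*(6 + O)) - c = 4 + c + O*(6 + O))
(Y(-4, b) + 80)² = ((4 - 7 - 4*(6 - 4)) + 80)² = ((4 - 7 - 4*2) + 80)² = ((4 - 7 - 8) + 80)² = (-11 + 80)² = 69² = 4761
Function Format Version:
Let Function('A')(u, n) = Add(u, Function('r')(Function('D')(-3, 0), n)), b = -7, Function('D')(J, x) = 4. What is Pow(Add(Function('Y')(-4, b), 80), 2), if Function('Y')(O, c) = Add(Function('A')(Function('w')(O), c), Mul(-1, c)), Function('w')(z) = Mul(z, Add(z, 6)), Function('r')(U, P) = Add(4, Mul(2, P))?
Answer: 4761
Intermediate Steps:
Function('w')(z) = Mul(z, Add(6, z))
Function('A')(u, n) = Add(4, u, Mul(2, n)) (Function('A')(u, n) = Add(u, Add(4, Mul(2, n))) = Add(4, u, Mul(2, n)))
Function('Y')(O, c) = Add(4, c, Mul(O, Add(6, O))) (Function('Y')(O, c) = Add(Add(4, Mul(O, Add(6, O)), Mul(2, c)), Mul(-1, c)) = Add(Add(4, Mul(2, c), Mul(O, Add(6, O))), Mul(-1, c)) = Add(4, c, Mul(O, Add(6, O))))
Pow(Add(Function('Y')(-4, b), 80), 2) = Pow(Add(Add(4, -7, Mul(-4, Add(6, -4))), 80), 2) = Pow(Add(Add(4, -7, Mul(-4, 2)), 80), 2) = Pow(Add(Add(4, -7, -8), 80), 2) = Pow(Add(-11, 80), 2) = Pow(69, 2) = 4761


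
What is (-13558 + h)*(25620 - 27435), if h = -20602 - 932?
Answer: 63691980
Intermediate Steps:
h = -21534
(-13558 + h)*(25620 - 27435) = (-13558 - 21534)*(25620 - 27435) = -35092*(-1815) = 63691980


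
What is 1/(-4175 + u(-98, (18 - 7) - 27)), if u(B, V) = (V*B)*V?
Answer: -1/29263 ≈ -3.4173e-5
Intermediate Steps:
u(B, V) = B*V² (u(B, V) = (B*V)*V = B*V²)
1/(-4175 + u(-98, (18 - 7) - 27)) = 1/(-4175 - 98*((18 - 7) - 27)²) = 1/(-4175 - 98*(11 - 27)²) = 1/(-4175 - 98*(-16)²) = 1/(-4175 - 98*256) = 1/(-4175 - 25088) = 1/(-29263) = -1/29263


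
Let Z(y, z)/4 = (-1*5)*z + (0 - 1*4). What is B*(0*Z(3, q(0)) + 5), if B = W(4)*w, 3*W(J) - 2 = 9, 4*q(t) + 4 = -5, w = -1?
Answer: -55/3 ≈ -18.333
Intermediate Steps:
q(t) = -9/4 (q(t) = -1 + (¼)*(-5) = -1 - 5/4 = -9/4)
W(J) = 11/3 (W(J) = ⅔ + (⅓)*9 = ⅔ + 3 = 11/3)
Z(y, z) = -16 - 20*z (Z(y, z) = 4*((-1*5)*z + (0 - 1*4)) = 4*(-5*z + (0 - 4)) = 4*(-5*z - 4) = 4*(-4 - 5*z) = -16 - 20*z)
B = -11/3 (B = (11/3)*(-1) = -11/3 ≈ -3.6667)
B*(0*Z(3, q(0)) + 5) = -11*(0*(-16 - 20*(-9/4)) + 5)/3 = -11*(0*(-16 + 45) + 5)/3 = -11*(0*29 + 5)/3 = -11*(0 + 5)/3 = -11/3*5 = -55/3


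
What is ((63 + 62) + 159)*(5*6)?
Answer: 8520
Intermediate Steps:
((63 + 62) + 159)*(5*6) = (125 + 159)*30 = 284*30 = 8520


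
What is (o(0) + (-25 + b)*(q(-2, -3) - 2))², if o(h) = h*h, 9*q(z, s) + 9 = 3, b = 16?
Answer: 576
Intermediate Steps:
q(z, s) = -⅔ (q(z, s) = -1 + (⅑)*3 = -1 + ⅓ = -⅔)
o(h) = h²
(o(0) + (-25 + b)*(q(-2, -3) - 2))² = (0² + (-25 + 16)*(-⅔ - 2))² = (0 - 9*(-8/3))² = (0 + 24)² = 24² = 576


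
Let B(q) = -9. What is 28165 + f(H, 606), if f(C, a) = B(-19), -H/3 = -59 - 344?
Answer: 28156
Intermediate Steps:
H = 1209 (H = -3*(-59 - 344) = -3*(-403) = 1209)
f(C, a) = -9
28165 + f(H, 606) = 28165 - 9 = 28156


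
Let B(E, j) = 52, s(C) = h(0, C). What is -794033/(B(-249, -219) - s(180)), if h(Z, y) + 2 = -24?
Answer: -794033/78 ≈ -10180.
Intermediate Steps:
h(Z, y) = -26 (h(Z, y) = -2 - 24 = -26)
s(C) = -26
-794033/(B(-249, -219) - s(180)) = -794033/(52 - 1*(-26)) = -794033/(52 + 26) = -794033/78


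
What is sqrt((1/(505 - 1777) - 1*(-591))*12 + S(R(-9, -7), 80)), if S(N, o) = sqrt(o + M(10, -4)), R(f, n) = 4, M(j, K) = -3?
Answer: sqrt(79685606 + 11236*sqrt(77))/106 ≈ 84.266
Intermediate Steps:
S(N, o) = sqrt(-3 + o) (S(N, o) = sqrt(o - 3) = sqrt(-3 + o))
sqrt((1/(505 - 1777) - 1*(-591))*12 + S(R(-9, -7), 80)) = sqrt((1/(505 - 1777) - 1*(-591))*12 + sqrt(-3 + 80)) = sqrt((1/(-1272) + 591)*12 + sqrt(77)) = sqrt((-1/1272 + 591)*12 + sqrt(77)) = sqrt((751751/1272)*12 + sqrt(77)) = sqrt(751751/106 + sqrt(77))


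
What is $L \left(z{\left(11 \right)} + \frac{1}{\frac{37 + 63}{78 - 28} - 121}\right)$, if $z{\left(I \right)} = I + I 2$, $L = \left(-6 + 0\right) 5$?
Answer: $- \frac{117780}{119} \approx -989.75$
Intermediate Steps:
$L = -30$ ($L = \left(-6\right) 5 = -30$)
$z{\left(I \right)} = 3 I$ ($z{\left(I \right)} = I + 2 I = 3 I$)
$L \left(z{\left(11 \right)} + \frac{1}{\frac{37 + 63}{78 - 28} - 121}\right) = - 30 \left(3 \cdot 11 + \frac{1}{\frac{37 + 63}{78 - 28} - 121}\right) = - 30 \left(33 + \frac{1}{\frac{100}{50} - 121}\right) = - 30 \left(33 + \frac{1}{100 \cdot \frac{1}{50} - 121}\right) = - 30 \left(33 + \frac{1}{2 - 121}\right) = - 30 \left(33 + \frac{1}{-119}\right) = - 30 \left(33 - \frac{1}{119}\right) = \left(-30\right) \frac{3926}{119} = - \frac{117780}{119}$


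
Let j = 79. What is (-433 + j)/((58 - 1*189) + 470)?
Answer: -118/113 ≈ -1.0442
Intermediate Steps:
(-433 + j)/((58 - 1*189) + 470) = (-433 + 79)/((58 - 1*189) + 470) = -354/((58 - 189) + 470) = -354/(-131 + 470) = -354/339 = -354*1/339 = -118/113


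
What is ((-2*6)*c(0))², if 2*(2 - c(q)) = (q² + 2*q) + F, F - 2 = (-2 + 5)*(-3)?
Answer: 4356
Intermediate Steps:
F = -7 (F = 2 + (-2 + 5)*(-3) = 2 + 3*(-3) = 2 - 9 = -7)
c(q) = 11/2 - q - q²/2 (c(q) = 2 - ((q² + 2*q) - 7)/2 = 2 - (-7 + q² + 2*q)/2 = 2 + (7/2 - q - q²/2) = 11/2 - q - q²/2)
((-2*6)*c(0))² = ((-2*6)*(11/2 - 1*0 - ½*0²))² = (-12*(11/2 + 0 - ½*0))² = (-12*(11/2 + 0 + 0))² = (-12*11/2)² = (-66)² = 4356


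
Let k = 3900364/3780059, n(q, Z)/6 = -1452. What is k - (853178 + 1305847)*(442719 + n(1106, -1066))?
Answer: -3542036105683426961/3780059 ≈ -9.3703e+11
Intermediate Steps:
n(q, Z) = -8712 (n(q, Z) = 6*(-1452) = -8712)
k = 3900364/3780059 (k = 3900364*(1/3780059) = 3900364/3780059 ≈ 1.0318)
k - (853178 + 1305847)*(442719 + n(1106, -1066)) = 3900364/3780059 - (853178 + 1305847)*(442719 - 8712) = 3900364/3780059 - 2159025*434007 = 3900364/3780059 - 1*937031963175 = 3900364/3780059 - 937031963175 = -3542036105683426961/3780059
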